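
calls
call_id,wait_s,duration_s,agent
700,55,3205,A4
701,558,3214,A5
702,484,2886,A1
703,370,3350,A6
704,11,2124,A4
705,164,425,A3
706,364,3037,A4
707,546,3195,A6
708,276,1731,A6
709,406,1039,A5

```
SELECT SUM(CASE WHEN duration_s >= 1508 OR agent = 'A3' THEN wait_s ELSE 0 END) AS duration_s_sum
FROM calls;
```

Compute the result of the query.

call_id=700: ✓ → 55
call_id=701: ✓ → 558
call_id=702: ✓ → 484
call_id=703: ✓ → 370
call_id=704: ✓ → 11
call_id=705: ✓ → 164
call_id=706: ✓ → 364
call_id=707: ✓ → 546
call_id=708: ✓ → 276
call_id=709: ✗
duration_s_sum = 55 + 558 + 484 + 370 + 11 + 164 + 364 + 546 + 276 = 2828

2828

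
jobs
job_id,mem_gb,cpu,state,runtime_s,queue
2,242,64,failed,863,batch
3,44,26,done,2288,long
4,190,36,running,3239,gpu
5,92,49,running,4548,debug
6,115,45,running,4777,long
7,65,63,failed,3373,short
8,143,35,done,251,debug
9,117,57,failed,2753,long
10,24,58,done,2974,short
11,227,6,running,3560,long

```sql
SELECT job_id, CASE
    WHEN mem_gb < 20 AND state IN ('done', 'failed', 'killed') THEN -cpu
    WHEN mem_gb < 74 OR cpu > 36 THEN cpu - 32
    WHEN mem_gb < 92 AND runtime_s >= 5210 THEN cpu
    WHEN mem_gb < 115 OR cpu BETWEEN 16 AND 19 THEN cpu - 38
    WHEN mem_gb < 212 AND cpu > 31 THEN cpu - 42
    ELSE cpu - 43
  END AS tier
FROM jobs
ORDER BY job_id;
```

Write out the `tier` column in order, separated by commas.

32, -6, -6, 17, 13, 31, -7, 25, 26, -37

job_id=2: mem_gb < 74 OR cpu > 36 → 32
job_id=3: mem_gb < 74 OR cpu > 36 → -6
job_id=4: mem_gb < 212 AND cpu > 31 → -6
job_id=5: mem_gb < 74 OR cpu > 36 → 17
job_id=6: mem_gb < 74 OR cpu > 36 → 13
job_id=7: mem_gb < 74 OR cpu > 36 → 31
job_id=8: mem_gb < 212 AND cpu > 31 → -7
job_id=9: mem_gb < 74 OR cpu > 36 → 25
job_id=10: mem_gb < 74 OR cpu > 36 → 26
job_id=11: ELSE → -37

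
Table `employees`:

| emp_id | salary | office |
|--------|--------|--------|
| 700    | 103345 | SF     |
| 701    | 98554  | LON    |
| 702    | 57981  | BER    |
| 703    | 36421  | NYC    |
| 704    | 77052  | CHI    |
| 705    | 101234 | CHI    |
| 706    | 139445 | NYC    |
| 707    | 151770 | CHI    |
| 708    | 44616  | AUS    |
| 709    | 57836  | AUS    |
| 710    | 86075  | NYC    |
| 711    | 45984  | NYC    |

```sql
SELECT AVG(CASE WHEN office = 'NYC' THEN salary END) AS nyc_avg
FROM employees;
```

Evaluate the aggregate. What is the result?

76981.25

emp_id=700: ✗
emp_id=701: ✗
emp_id=702: ✗
emp_id=703: ✓ → 36421
emp_id=704: ✗
emp_id=705: ✗
emp_id=706: ✓ → 139445
emp_id=707: ✗
emp_id=708: ✗
emp_id=709: ✗
emp_id=710: ✓ → 86075
emp_id=711: ✓ → 45984
nyc_avg = (36421 + 139445 + 86075 + 45984) / 4 = 76981.25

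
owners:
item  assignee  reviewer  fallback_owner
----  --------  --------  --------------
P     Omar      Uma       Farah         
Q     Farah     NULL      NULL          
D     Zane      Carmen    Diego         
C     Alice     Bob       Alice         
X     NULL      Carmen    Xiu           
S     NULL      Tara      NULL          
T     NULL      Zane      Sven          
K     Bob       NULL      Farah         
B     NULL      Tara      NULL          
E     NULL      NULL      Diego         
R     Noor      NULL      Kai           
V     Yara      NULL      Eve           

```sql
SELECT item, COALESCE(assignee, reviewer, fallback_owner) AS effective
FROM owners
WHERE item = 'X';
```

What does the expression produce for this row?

item = X: assignee=NULL, reviewer=Carmen, fallback_owner=Xiu.
assignee=NULL, reviewer=Carmen → Carmen

Carmen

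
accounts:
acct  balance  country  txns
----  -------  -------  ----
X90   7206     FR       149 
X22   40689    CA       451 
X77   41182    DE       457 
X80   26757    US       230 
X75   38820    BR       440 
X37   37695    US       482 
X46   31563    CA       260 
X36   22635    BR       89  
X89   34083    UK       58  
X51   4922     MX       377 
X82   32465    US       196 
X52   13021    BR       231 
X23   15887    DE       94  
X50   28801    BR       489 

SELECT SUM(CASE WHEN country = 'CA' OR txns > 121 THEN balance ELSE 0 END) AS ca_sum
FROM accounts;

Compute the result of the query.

acct=X90: ✓ → 7206
acct=X22: ✓ → 40689
acct=X77: ✓ → 41182
acct=X80: ✓ → 26757
acct=X75: ✓ → 38820
acct=X37: ✓ → 37695
acct=X46: ✓ → 31563
acct=X36: ✗
acct=X89: ✗
acct=X51: ✓ → 4922
acct=X82: ✓ → 32465
acct=X52: ✓ → 13021
acct=X23: ✗
acct=X50: ✓ → 28801
ca_sum = 7206 + 40689 + 41182 + 26757 + 38820 + 37695 + 31563 + 4922 + 32465 + 13021 + 28801 = 303121

303121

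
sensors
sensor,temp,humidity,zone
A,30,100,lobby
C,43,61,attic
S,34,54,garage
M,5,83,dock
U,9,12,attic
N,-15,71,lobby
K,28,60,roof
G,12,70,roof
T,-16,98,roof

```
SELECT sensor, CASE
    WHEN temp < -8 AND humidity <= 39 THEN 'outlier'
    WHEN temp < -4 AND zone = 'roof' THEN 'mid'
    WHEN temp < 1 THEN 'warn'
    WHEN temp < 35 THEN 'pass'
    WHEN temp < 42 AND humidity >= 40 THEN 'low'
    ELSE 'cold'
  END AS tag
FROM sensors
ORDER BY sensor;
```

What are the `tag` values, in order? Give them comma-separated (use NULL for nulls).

sensor=A: temp < 35 → pass
sensor=C: ELSE → cold
sensor=G: temp < 35 → pass
sensor=K: temp < 35 → pass
sensor=M: temp < 35 → pass
sensor=N: temp < 1 → warn
sensor=S: temp < 35 → pass
sensor=T: temp < -4 AND zone = 'roof' → mid
sensor=U: temp < 35 → pass

pass, cold, pass, pass, pass, warn, pass, mid, pass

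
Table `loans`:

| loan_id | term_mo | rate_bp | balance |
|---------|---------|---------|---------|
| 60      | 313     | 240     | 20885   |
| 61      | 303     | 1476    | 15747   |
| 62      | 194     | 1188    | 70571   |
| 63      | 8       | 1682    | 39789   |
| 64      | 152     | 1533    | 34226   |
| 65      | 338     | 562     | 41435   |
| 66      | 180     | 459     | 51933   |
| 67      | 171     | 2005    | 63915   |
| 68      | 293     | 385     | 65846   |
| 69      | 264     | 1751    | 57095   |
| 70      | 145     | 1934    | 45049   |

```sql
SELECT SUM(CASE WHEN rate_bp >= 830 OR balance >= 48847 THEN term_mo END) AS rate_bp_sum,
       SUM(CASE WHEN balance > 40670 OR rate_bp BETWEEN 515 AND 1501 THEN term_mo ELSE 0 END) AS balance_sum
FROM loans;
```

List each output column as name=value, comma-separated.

rate_bp_sum=1710, balance_sum=1888

[rate_bp_sum: rate_bp >= 830 OR balance >= 48847]
loan_id=60: ✗
loan_id=61: ✓ → 303
loan_id=62: ✓ → 194
loan_id=63: ✓ → 8
loan_id=64: ✓ → 152
loan_id=65: ✗
loan_id=66: ✓ → 180
loan_id=67: ✓ → 171
loan_id=68: ✓ → 293
loan_id=69: ✓ → 264
loan_id=70: ✓ → 145
rate_bp_sum = 303 + 194 + 8 + 152 + 180 + 171 + 293 + 264 + 145 = 1710
—
[balance_sum: balance > 40670 OR rate_bp BETWEEN 515 AND 1501]
loan_id=60: ✗
loan_id=61: ✓ → 303
loan_id=62: ✓ → 194
loan_id=63: ✗
loan_id=64: ✗
loan_id=65: ✓ → 338
loan_id=66: ✓ → 180
loan_id=67: ✓ → 171
loan_id=68: ✓ → 293
loan_id=69: ✓ → 264
loan_id=70: ✓ → 145
balance_sum = 303 + 194 + 338 + 180 + 171 + 293 + 264 + 145 = 1888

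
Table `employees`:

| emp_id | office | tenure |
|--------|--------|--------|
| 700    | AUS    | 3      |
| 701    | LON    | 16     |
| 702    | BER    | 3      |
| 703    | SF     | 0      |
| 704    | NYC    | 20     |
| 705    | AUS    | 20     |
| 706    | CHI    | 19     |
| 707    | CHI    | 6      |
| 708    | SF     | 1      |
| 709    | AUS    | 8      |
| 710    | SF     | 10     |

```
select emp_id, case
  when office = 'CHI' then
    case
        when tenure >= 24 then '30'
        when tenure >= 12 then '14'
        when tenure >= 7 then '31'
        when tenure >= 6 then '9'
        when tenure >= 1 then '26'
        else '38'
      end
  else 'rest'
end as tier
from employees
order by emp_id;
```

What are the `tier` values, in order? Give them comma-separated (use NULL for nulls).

emp_id=700: office='AUS' → outer ELSE → rest
emp_id=701: office='LON' → outer ELSE → rest
emp_id=702: office='BER' → outer ELSE → rest
emp_id=703: office='SF' → outer ELSE → rest
emp_id=704: office='NYC' → outer ELSE → rest
emp_id=705: office='AUS' → outer ELSE → rest
emp_id=706: office='CHI' → inner[tenure >= 12] → 14
emp_id=707: office='CHI' → inner[tenure >= 6] → 9
emp_id=708: office='SF' → outer ELSE → rest
emp_id=709: office='AUS' → outer ELSE → rest
emp_id=710: office='SF' → outer ELSE → rest

rest, rest, rest, rest, rest, rest, 14, 9, rest, rest, rest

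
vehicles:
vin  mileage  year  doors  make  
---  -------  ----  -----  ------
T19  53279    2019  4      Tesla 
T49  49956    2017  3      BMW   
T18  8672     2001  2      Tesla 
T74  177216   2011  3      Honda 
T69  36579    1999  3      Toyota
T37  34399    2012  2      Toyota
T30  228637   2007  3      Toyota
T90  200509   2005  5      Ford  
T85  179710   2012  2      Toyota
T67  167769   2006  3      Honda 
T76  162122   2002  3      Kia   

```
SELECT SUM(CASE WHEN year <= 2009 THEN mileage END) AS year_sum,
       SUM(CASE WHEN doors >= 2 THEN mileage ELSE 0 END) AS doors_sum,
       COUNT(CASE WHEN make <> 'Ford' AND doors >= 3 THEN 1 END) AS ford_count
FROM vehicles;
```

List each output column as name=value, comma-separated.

year_sum=804288, doors_sum=1298848, ford_count=7

[year_sum: year <= 2009]
vin=T19: ✗
vin=T49: ✗
vin=T18: ✓ → 8672
vin=T74: ✗
vin=T69: ✓ → 36579
vin=T37: ✗
vin=T30: ✓ → 228637
vin=T90: ✓ → 200509
vin=T85: ✗
vin=T67: ✓ → 167769
vin=T76: ✓ → 162122
year_sum = 8672 + 36579 + 228637 + 200509 + 167769 + 162122 = 804288
—
[doors_sum: doors >= 2]
vin=T19: ✓ → 53279
vin=T49: ✓ → 49956
vin=T18: ✓ → 8672
vin=T74: ✓ → 177216
vin=T69: ✓ → 36579
vin=T37: ✓ → 34399
vin=T30: ✓ → 228637
vin=T90: ✓ → 200509
vin=T85: ✓ → 179710
vin=T67: ✓ → 167769
vin=T76: ✓ → 162122
doors_sum = 53279 + 49956 + 8672 + 177216 + 36579 + 34399 + 228637 + 200509 + 179710 + 167769 + 162122 = 1298848
—
[ford_count: make <> 'Ford' AND doors >= 3]
vin=T19: ✓ → 1
vin=T49: ✓ → 1
vin=T18: ✗
vin=T74: ✓ → 1
vin=T69: ✓ → 1
vin=T37: ✗
vin=T30: ✓ → 1
vin=T90: ✗
vin=T85: ✗
vin=T67: ✓ → 1
vin=T76: ✓ → 1
ford_count = COUNT(1, 1, 1, 1, 1, 1, 1) = 7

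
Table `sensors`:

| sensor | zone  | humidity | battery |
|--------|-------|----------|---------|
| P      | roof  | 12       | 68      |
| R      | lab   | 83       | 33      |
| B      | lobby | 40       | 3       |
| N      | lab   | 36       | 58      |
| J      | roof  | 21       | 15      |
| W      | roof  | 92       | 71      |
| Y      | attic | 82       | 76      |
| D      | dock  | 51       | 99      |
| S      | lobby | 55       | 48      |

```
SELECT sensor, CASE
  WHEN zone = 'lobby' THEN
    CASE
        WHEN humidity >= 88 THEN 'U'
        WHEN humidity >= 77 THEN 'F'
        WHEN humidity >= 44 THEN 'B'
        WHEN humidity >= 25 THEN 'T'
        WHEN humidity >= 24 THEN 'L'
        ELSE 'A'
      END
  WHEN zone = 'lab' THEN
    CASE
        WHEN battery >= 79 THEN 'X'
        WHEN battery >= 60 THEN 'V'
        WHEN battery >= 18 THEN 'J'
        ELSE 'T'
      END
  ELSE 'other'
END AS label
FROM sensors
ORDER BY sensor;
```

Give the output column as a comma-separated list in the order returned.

T, other, other, J, other, J, B, other, other

sensor=B: zone='lobby' → inner[humidity >= 25] → T
sensor=D: zone='dock' → outer ELSE → other
sensor=J: zone='roof' → outer ELSE → other
sensor=N: zone='lab' → inner[battery >= 18] → J
sensor=P: zone='roof' → outer ELSE → other
sensor=R: zone='lab' → inner[battery >= 18] → J
sensor=S: zone='lobby' → inner[humidity >= 44] → B
sensor=W: zone='roof' → outer ELSE → other
sensor=Y: zone='attic' → outer ELSE → other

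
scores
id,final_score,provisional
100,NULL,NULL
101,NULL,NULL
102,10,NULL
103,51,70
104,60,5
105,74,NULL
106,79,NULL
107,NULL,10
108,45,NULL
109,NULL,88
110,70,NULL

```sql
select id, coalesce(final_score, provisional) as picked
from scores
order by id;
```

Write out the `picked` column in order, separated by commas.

NULL, NULL, 10, 51, 60, 74, 79, 10, 45, 88, 70

id=100: final_score=NULL, provisional=NULL (all NULL) → NULL
id=101: final_score=NULL, provisional=NULL (all NULL) → NULL
id=102: final_score=10 → 10
id=103: final_score=51 → 51
id=104: final_score=60 → 60
id=105: final_score=74 → 74
id=106: final_score=79 → 79
id=107: final_score=NULL, provisional=10 → 10
id=108: final_score=45 → 45
id=109: final_score=NULL, provisional=88 → 88
id=110: final_score=70 → 70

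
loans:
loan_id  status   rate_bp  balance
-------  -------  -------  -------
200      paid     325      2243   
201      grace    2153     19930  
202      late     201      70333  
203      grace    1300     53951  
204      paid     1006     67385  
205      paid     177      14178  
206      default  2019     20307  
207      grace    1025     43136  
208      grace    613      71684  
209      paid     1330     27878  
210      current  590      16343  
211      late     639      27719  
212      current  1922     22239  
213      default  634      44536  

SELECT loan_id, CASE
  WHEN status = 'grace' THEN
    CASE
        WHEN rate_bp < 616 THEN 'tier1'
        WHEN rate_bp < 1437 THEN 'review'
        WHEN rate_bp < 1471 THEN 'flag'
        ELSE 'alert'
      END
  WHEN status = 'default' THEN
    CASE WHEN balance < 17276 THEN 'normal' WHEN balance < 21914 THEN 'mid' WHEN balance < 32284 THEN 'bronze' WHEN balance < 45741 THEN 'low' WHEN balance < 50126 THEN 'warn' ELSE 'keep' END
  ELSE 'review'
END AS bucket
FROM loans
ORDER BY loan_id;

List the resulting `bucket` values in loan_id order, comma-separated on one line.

review, alert, review, review, review, review, mid, review, tier1, review, review, review, review, low

loan_id=200: status='paid' → outer ELSE → review
loan_id=201: status='grace' → inner[ELSE] → alert
loan_id=202: status='late' → outer ELSE → review
loan_id=203: status='grace' → inner[rate_bp < 1437] → review
loan_id=204: status='paid' → outer ELSE → review
loan_id=205: status='paid' → outer ELSE → review
loan_id=206: status='default' → inner[balance < 21914] → mid
loan_id=207: status='grace' → inner[rate_bp < 1437] → review
loan_id=208: status='grace' → inner[rate_bp < 616] → tier1
loan_id=209: status='paid' → outer ELSE → review
loan_id=210: status='current' → outer ELSE → review
loan_id=211: status='late' → outer ELSE → review
loan_id=212: status='current' → outer ELSE → review
loan_id=213: status='default' → inner[balance < 45741] → low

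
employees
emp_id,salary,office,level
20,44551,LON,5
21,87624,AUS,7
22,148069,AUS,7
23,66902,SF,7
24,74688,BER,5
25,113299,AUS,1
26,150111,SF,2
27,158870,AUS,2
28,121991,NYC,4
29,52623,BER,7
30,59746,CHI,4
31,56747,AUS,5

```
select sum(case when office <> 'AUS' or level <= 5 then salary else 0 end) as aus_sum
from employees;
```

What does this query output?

899528

emp_id=20: ✓ → 44551
emp_id=21: ✗
emp_id=22: ✗
emp_id=23: ✓ → 66902
emp_id=24: ✓ → 74688
emp_id=25: ✓ → 113299
emp_id=26: ✓ → 150111
emp_id=27: ✓ → 158870
emp_id=28: ✓ → 121991
emp_id=29: ✓ → 52623
emp_id=30: ✓ → 59746
emp_id=31: ✓ → 56747
aus_sum = 44551 + 66902 + 74688 + 113299 + 150111 + 158870 + 121991 + 52623 + 59746 + 56747 = 899528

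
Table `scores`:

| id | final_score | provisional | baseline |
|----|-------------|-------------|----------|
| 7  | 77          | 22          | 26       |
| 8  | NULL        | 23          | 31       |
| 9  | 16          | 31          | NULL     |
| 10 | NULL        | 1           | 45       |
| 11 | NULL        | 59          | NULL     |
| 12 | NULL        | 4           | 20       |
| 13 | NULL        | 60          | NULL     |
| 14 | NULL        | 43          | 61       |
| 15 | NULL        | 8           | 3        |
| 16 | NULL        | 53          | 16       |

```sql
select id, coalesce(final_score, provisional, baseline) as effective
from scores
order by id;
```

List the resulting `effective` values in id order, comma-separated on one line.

77, 23, 16, 1, 59, 4, 60, 43, 8, 53

id=7: final_score=77 → 77
id=8: final_score=NULL, provisional=23 → 23
id=9: final_score=16 → 16
id=10: final_score=NULL, provisional=1 → 1
id=11: final_score=NULL, provisional=59 → 59
id=12: final_score=NULL, provisional=4 → 4
id=13: final_score=NULL, provisional=60 → 60
id=14: final_score=NULL, provisional=43 → 43
id=15: final_score=NULL, provisional=8 → 8
id=16: final_score=NULL, provisional=53 → 53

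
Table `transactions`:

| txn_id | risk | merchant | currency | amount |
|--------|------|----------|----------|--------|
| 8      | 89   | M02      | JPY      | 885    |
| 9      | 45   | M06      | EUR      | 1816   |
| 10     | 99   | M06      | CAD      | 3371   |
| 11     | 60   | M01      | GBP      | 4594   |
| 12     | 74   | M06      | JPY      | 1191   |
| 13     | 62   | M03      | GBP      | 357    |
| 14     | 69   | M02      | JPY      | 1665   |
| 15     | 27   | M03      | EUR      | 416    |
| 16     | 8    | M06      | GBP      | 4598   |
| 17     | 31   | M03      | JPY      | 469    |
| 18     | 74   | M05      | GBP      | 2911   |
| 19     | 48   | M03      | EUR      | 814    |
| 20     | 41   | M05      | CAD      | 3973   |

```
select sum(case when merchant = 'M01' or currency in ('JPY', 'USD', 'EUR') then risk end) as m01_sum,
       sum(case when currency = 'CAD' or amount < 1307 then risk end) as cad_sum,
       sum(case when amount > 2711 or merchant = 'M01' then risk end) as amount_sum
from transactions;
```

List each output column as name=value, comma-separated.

[m01_sum: merchant = 'M01' or currency in ('JPY', 'USD', 'EUR')]
txn_id=8: ✓ → 89
txn_id=9: ✓ → 45
txn_id=10: ✗
txn_id=11: ✓ → 60
txn_id=12: ✓ → 74
txn_id=13: ✗
txn_id=14: ✓ → 69
txn_id=15: ✓ → 27
txn_id=16: ✗
txn_id=17: ✓ → 31
txn_id=18: ✗
txn_id=19: ✓ → 48
txn_id=20: ✗
m01_sum = 89 + 45 + 60 + 74 + 69 + 27 + 31 + 48 = 443
—
[cad_sum: currency = 'CAD' or amount < 1307]
txn_id=8: ✓ → 89
txn_id=9: ✗
txn_id=10: ✓ → 99
txn_id=11: ✗
txn_id=12: ✓ → 74
txn_id=13: ✓ → 62
txn_id=14: ✗
txn_id=15: ✓ → 27
txn_id=16: ✗
txn_id=17: ✓ → 31
txn_id=18: ✗
txn_id=19: ✓ → 48
txn_id=20: ✓ → 41
cad_sum = 89 + 99 + 74 + 62 + 27 + 31 + 48 + 41 = 471
—
[amount_sum: amount > 2711 or merchant = 'M01']
txn_id=8: ✗
txn_id=9: ✗
txn_id=10: ✓ → 99
txn_id=11: ✓ → 60
txn_id=12: ✗
txn_id=13: ✗
txn_id=14: ✗
txn_id=15: ✗
txn_id=16: ✓ → 8
txn_id=17: ✗
txn_id=18: ✓ → 74
txn_id=19: ✗
txn_id=20: ✓ → 41
amount_sum = 99 + 60 + 8 + 74 + 41 = 282

m01_sum=443, cad_sum=471, amount_sum=282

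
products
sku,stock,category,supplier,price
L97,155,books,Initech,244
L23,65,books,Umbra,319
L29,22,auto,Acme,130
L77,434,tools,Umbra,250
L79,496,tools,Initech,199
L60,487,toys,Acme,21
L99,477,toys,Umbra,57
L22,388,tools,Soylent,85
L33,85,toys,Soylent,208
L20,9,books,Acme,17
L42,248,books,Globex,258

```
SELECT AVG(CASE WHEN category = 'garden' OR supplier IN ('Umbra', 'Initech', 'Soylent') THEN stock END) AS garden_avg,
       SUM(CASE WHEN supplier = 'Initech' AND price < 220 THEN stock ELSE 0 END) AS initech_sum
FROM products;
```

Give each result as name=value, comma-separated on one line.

garden_avg=300, initech_sum=496

[garden_avg: category = 'garden' OR supplier IN ('Umbra', 'Initech', 'Soylent')]
sku=L97: ✓ → 155
sku=L23: ✓ → 65
sku=L29: ✗
sku=L77: ✓ → 434
sku=L79: ✓ → 496
sku=L60: ✗
sku=L99: ✓ → 477
sku=L22: ✓ → 388
sku=L33: ✓ → 85
sku=L20: ✗
sku=L42: ✗
garden_avg = (155 + 65 + 434 + 496 + 477 + 388 + 85) / 7 = 300
—
[initech_sum: supplier = 'Initech' AND price < 220]
sku=L97: ✗
sku=L23: ✗
sku=L29: ✗
sku=L77: ✗
sku=L79: ✓ → 496
sku=L60: ✗
sku=L99: ✗
sku=L22: ✗
sku=L33: ✗
sku=L20: ✗
sku=L42: ✗
initech_sum = 496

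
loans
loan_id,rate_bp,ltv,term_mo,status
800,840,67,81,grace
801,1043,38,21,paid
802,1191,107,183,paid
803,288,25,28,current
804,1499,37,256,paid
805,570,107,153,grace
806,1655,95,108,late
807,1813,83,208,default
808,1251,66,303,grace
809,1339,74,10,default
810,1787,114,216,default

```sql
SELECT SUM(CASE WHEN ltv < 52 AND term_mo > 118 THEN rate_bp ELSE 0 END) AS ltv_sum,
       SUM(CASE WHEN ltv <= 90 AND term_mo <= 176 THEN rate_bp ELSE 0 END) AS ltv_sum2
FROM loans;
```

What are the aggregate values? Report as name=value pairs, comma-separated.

ltv_sum=1499, ltv_sum2=3510

[ltv_sum: ltv < 52 AND term_mo > 118]
loan_id=800: ✗
loan_id=801: ✗
loan_id=802: ✗
loan_id=803: ✗
loan_id=804: ✓ → 1499
loan_id=805: ✗
loan_id=806: ✗
loan_id=807: ✗
loan_id=808: ✗
loan_id=809: ✗
loan_id=810: ✗
ltv_sum = 1499
—
[ltv_sum2: ltv <= 90 AND term_mo <= 176]
loan_id=800: ✓ → 840
loan_id=801: ✓ → 1043
loan_id=802: ✗
loan_id=803: ✓ → 288
loan_id=804: ✗
loan_id=805: ✗
loan_id=806: ✗
loan_id=807: ✗
loan_id=808: ✗
loan_id=809: ✓ → 1339
loan_id=810: ✗
ltv_sum2 = 840 + 1043 + 288 + 1339 = 3510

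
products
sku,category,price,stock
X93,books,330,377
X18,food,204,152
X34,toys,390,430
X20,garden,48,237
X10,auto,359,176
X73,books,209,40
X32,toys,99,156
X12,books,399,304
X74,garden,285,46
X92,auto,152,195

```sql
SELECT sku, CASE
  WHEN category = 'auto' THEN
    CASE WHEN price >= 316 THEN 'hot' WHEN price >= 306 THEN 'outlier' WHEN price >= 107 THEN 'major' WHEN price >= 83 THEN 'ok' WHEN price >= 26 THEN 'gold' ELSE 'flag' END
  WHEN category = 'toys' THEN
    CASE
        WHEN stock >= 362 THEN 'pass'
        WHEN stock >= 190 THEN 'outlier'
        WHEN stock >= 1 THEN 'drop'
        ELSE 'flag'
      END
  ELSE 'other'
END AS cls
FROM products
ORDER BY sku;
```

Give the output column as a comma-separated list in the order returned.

hot, other, other, other, drop, pass, other, other, major, other

sku=X10: category='auto' → inner[price >= 316] → hot
sku=X12: category='books' → outer ELSE → other
sku=X18: category='food' → outer ELSE → other
sku=X20: category='garden' → outer ELSE → other
sku=X32: category='toys' → inner[stock >= 1] → drop
sku=X34: category='toys' → inner[stock >= 362] → pass
sku=X73: category='books' → outer ELSE → other
sku=X74: category='garden' → outer ELSE → other
sku=X92: category='auto' → inner[price >= 107] → major
sku=X93: category='books' → outer ELSE → other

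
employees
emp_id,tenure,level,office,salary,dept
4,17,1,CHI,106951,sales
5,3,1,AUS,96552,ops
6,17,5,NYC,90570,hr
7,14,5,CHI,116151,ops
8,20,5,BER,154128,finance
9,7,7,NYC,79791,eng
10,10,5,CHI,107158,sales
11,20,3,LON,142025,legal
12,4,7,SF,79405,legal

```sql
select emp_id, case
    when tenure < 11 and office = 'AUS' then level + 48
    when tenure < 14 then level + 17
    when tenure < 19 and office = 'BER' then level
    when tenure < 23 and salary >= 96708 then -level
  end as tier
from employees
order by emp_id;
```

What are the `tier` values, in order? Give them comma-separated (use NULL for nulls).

-1, 49, NULL, -5, -5, 24, 22, -3, 24

emp_id=4: tenure < 23 and salary >= 96708 → -1
emp_id=5: tenure < 11 and office = 'AUS' → 49
emp_id=6: (no match → NULL) → NULL
emp_id=7: tenure < 23 and salary >= 96708 → -5
emp_id=8: tenure < 23 and salary >= 96708 → -5
emp_id=9: tenure < 14 → 24
emp_id=10: tenure < 14 → 22
emp_id=11: tenure < 23 and salary >= 96708 → -3
emp_id=12: tenure < 14 → 24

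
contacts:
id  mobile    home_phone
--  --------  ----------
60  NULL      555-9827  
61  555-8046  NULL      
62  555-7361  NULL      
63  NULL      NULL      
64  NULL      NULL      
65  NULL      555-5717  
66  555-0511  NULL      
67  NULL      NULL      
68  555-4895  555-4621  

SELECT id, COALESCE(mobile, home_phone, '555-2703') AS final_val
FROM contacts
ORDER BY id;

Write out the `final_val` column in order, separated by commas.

id=60: mobile=NULL, home_phone=555-9827 → 555-9827
id=61: mobile=555-8046 → 555-8046
id=62: mobile=555-7361 → 555-7361
id=63: mobile=NULL, home_phone=NULL, → literal 555-2703 → 555-2703
id=64: mobile=NULL, home_phone=NULL, → literal 555-2703 → 555-2703
id=65: mobile=NULL, home_phone=555-5717 → 555-5717
id=66: mobile=555-0511 → 555-0511
id=67: mobile=NULL, home_phone=NULL, → literal 555-2703 → 555-2703
id=68: mobile=555-4895 → 555-4895

555-9827, 555-8046, 555-7361, 555-2703, 555-2703, 555-5717, 555-0511, 555-2703, 555-4895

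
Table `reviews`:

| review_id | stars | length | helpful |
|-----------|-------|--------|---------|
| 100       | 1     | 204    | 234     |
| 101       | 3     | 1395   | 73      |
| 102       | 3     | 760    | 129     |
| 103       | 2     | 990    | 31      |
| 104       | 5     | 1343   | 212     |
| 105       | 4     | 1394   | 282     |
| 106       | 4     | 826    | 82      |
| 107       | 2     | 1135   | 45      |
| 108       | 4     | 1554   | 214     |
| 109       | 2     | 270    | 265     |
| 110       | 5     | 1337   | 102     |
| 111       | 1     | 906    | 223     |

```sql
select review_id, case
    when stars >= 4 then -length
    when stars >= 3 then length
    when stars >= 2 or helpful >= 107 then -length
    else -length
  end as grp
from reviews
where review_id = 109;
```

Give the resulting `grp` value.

-270

review_id = 109: stars=2, length=270, helpful=265.
stars >= 4 → false
stars >= 3 → false
stars >= 2 or helpful >= 107 → true → -270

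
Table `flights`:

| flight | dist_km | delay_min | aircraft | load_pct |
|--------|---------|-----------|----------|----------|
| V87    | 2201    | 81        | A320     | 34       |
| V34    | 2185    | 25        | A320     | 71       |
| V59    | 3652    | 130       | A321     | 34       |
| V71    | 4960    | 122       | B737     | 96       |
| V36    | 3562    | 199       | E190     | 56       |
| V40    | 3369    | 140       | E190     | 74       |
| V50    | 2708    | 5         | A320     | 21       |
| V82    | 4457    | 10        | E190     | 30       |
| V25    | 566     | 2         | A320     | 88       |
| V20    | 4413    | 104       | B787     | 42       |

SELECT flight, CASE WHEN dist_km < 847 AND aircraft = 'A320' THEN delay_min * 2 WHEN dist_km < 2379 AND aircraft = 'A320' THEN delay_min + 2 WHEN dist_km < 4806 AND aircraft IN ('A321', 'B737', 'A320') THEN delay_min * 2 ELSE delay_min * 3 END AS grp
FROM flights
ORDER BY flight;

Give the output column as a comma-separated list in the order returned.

flight=V20: ELSE → 312
flight=V25: dist_km < 847 AND aircraft = 'A320' → 4
flight=V34: dist_km < 2379 AND aircraft = 'A320' → 27
flight=V36: ELSE → 597
flight=V40: ELSE → 420
flight=V50: dist_km < 4806 AND aircraft IN ('A321', 'B737', 'A320') → 10
flight=V59: dist_km < 4806 AND aircraft IN ('A321', 'B737', 'A320') → 260
flight=V71: ELSE → 366
flight=V82: ELSE → 30
flight=V87: dist_km < 2379 AND aircraft = 'A320' → 83

312, 4, 27, 597, 420, 10, 260, 366, 30, 83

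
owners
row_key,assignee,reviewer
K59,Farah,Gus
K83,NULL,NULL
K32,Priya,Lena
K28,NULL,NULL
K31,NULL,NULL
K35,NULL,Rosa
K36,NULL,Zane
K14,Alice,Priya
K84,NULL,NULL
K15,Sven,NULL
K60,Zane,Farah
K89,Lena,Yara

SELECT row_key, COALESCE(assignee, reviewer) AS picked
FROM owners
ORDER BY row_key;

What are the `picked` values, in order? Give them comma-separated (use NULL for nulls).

Alice, Sven, NULL, NULL, Priya, Rosa, Zane, Farah, Zane, NULL, NULL, Lena

row_key=K14: assignee=Alice → Alice
row_key=K15: assignee=Sven → Sven
row_key=K28: assignee=NULL, reviewer=NULL (all NULL) → NULL
row_key=K31: assignee=NULL, reviewer=NULL (all NULL) → NULL
row_key=K32: assignee=Priya → Priya
row_key=K35: assignee=NULL, reviewer=Rosa → Rosa
row_key=K36: assignee=NULL, reviewer=Zane → Zane
row_key=K59: assignee=Farah → Farah
row_key=K60: assignee=Zane → Zane
row_key=K83: assignee=NULL, reviewer=NULL (all NULL) → NULL
row_key=K84: assignee=NULL, reviewer=NULL (all NULL) → NULL
row_key=K89: assignee=Lena → Lena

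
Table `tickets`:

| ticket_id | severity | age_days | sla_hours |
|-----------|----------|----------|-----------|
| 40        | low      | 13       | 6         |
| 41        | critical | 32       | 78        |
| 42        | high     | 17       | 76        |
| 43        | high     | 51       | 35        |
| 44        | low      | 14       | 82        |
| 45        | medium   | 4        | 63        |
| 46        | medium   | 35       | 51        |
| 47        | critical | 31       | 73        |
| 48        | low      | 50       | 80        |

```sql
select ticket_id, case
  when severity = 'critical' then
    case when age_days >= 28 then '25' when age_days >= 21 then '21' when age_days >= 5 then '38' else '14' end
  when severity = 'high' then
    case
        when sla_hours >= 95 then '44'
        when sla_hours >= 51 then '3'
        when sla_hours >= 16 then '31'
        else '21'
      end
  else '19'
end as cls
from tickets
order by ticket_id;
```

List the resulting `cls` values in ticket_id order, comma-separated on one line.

19, 25, 3, 31, 19, 19, 19, 25, 19

ticket_id=40: severity='low' → outer ELSE → 19
ticket_id=41: severity='critical' → inner[age_days >= 28] → 25
ticket_id=42: severity='high' → inner[sla_hours >= 51] → 3
ticket_id=43: severity='high' → inner[sla_hours >= 16] → 31
ticket_id=44: severity='low' → outer ELSE → 19
ticket_id=45: severity='medium' → outer ELSE → 19
ticket_id=46: severity='medium' → outer ELSE → 19
ticket_id=47: severity='critical' → inner[age_days >= 28] → 25
ticket_id=48: severity='low' → outer ELSE → 19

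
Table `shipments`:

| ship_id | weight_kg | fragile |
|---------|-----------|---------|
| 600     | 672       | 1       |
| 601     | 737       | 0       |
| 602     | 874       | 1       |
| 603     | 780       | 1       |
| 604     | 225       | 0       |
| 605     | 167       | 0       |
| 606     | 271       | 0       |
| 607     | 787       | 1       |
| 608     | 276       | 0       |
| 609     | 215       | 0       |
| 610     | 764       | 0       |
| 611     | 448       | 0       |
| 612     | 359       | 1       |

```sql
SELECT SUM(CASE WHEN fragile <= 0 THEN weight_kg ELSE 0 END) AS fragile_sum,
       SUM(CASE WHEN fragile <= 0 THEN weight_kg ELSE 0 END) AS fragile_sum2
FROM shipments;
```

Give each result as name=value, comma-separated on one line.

fragile_sum=3103, fragile_sum2=3103

[fragile_sum: fragile <= 0]
ship_id=600: ✗
ship_id=601: ✓ → 737
ship_id=602: ✗
ship_id=603: ✗
ship_id=604: ✓ → 225
ship_id=605: ✓ → 167
ship_id=606: ✓ → 271
ship_id=607: ✗
ship_id=608: ✓ → 276
ship_id=609: ✓ → 215
ship_id=610: ✓ → 764
ship_id=611: ✓ → 448
ship_id=612: ✗
fragile_sum = 737 + 225 + 167 + 271 + 276 + 215 + 764 + 448 = 3103
—
[fragile_sum2: fragile <= 0]
ship_id=600: ✗
ship_id=601: ✓ → 737
ship_id=602: ✗
ship_id=603: ✗
ship_id=604: ✓ → 225
ship_id=605: ✓ → 167
ship_id=606: ✓ → 271
ship_id=607: ✗
ship_id=608: ✓ → 276
ship_id=609: ✓ → 215
ship_id=610: ✓ → 764
ship_id=611: ✓ → 448
ship_id=612: ✗
fragile_sum2 = 737 + 225 + 167 + 271 + 276 + 215 + 764 + 448 = 3103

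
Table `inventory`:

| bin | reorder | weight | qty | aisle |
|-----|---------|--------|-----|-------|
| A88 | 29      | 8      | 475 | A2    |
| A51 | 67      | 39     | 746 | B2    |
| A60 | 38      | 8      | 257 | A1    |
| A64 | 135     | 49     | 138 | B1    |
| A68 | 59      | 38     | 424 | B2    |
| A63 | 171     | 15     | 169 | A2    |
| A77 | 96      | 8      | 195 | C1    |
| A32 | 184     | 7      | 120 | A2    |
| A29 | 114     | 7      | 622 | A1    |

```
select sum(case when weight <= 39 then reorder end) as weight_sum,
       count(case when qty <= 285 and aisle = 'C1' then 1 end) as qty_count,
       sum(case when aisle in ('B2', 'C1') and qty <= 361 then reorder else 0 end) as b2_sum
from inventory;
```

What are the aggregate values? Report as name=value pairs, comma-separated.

[weight_sum: weight <= 39]
bin=A88: ✓ → 29
bin=A51: ✓ → 67
bin=A60: ✓ → 38
bin=A64: ✗
bin=A68: ✓ → 59
bin=A63: ✓ → 171
bin=A77: ✓ → 96
bin=A32: ✓ → 184
bin=A29: ✓ → 114
weight_sum = 29 + 67 + 38 + 59 + 171 + 96 + 184 + 114 = 758
—
[qty_count: qty <= 285 and aisle = 'C1']
bin=A88: ✗
bin=A51: ✗
bin=A60: ✗
bin=A64: ✗
bin=A68: ✗
bin=A63: ✗
bin=A77: ✓ → 1
bin=A32: ✗
bin=A29: ✗
qty_count = COUNT(1) = 1
—
[b2_sum: aisle in ('B2', 'C1') and qty <= 361]
bin=A88: ✗
bin=A51: ✗
bin=A60: ✗
bin=A64: ✗
bin=A68: ✗
bin=A63: ✗
bin=A77: ✓ → 96
bin=A32: ✗
bin=A29: ✗
b2_sum = 96

weight_sum=758, qty_count=1, b2_sum=96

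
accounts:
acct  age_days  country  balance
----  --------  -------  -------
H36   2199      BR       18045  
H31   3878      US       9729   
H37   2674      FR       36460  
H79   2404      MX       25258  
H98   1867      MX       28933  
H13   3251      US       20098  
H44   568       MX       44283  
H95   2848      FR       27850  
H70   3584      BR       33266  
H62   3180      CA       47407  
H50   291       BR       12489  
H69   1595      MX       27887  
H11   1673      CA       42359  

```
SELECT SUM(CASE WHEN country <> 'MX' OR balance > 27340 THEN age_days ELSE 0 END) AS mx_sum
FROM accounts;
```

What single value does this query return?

acct=H36: ✓ → 2199
acct=H31: ✓ → 3878
acct=H37: ✓ → 2674
acct=H79: ✗
acct=H98: ✓ → 1867
acct=H13: ✓ → 3251
acct=H44: ✓ → 568
acct=H95: ✓ → 2848
acct=H70: ✓ → 3584
acct=H62: ✓ → 3180
acct=H50: ✓ → 291
acct=H69: ✓ → 1595
acct=H11: ✓ → 1673
mx_sum = 2199 + 3878 + 2674 + 1867 + 3251 + 568 + 2848 + 3584 + 3180 + 291 + 1595 + 1673 = 27608

27608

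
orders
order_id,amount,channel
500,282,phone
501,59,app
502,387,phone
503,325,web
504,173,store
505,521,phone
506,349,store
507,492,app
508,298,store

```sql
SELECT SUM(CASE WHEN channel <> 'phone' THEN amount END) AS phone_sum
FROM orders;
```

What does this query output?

1696

order_id=500: ✗
order_id=501: ✓ → 59
order_id=502: ✗
order_id=503: ✓ → 325
order_id=504: ✓ → 173
order_id=505: ✗
order_id=506: ✓ → 349
order_id=507: ✓ → 492
order_id=508: ✓ → 298
phone_sum = 59 + 325 + 173 + 349 + 492 + 298 = 1696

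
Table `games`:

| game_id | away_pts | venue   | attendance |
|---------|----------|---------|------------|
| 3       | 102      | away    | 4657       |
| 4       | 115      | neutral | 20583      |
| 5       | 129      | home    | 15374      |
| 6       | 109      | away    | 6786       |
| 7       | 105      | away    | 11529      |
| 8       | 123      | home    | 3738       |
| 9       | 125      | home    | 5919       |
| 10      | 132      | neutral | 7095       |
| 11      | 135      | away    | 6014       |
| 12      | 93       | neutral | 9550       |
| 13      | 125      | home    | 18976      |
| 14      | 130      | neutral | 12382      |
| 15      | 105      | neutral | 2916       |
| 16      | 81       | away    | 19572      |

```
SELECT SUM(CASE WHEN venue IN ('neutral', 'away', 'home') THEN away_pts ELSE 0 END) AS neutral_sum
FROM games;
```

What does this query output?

game_id=3: ✓ → 102
game_id=4: ✓ → 115
game_id=5: ✓ → 129
game_id=6: ✓ → 109
game_id=7: ✓ → 105
game_id=8: ✓ → 123
game_id=9: ✓ → 125
game_id=10: ✓ → 132
game_id=11: ✓ → 135
game_id=12: ✓ → 93
game_id=13: ✓ → 125
game_id=14: ✓ → 130
game_id=15: ✓ → 105
game_id=16: ✓ → 81
neutral_sum = 102 + 115 + 129 + 109 + 105 + 123 + 125 + 132 + 135 + 93 + 125 + 130 + 105 + 81 = 1609

1609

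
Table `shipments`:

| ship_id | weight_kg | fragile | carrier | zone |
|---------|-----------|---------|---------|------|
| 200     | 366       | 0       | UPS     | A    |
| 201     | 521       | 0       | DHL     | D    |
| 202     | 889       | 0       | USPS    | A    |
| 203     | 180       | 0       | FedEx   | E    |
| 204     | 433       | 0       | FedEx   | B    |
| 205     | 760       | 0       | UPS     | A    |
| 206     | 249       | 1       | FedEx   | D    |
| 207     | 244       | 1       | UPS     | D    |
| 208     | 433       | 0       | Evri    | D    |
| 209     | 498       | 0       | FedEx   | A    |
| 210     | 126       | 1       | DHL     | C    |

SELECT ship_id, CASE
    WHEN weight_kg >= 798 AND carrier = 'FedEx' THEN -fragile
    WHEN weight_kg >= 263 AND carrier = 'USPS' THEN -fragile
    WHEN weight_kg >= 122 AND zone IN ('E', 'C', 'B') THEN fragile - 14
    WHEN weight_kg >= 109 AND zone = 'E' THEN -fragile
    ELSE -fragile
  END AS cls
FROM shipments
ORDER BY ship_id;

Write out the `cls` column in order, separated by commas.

0, 0, 0, -14, -14, 0, -1, -1, 0, 0, -13

ship_id=200: ELSE → 0
ship_id=201: ELSE → 0
ship_id=202: weight_kg >= 263 AND carrier = 'USPS' → 0
ship_id=203: weight_kg >= 122 AND zone IN ('E', 'C', 'B') → -14
ship_id=204: weight_kg >= 122 AND zone IN ('E', 'C', 'B') → -14
ship_id=205: ELSE → 0
ship_id=206: ELSE → -1
ship_id=207: ELSE → -1
ship_id=208: ELSE → 0
ship_id=209: ELSE → 0
ship_id=210: weight_kg >= 122 AND zone IN ('E', 'C', 'B') → -13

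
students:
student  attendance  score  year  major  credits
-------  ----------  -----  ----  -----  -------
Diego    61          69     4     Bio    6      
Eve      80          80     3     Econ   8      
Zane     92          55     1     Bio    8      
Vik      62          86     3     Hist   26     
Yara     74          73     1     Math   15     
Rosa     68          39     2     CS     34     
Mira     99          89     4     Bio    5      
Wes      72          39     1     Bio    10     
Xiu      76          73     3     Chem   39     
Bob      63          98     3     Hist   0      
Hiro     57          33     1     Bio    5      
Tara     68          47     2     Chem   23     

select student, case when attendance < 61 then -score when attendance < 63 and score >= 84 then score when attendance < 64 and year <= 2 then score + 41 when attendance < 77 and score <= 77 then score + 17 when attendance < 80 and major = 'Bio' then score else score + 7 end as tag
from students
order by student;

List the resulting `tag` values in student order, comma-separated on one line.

student=Bob: ELSE → 105
student=Diego: attendance < 77 and score <= 77 → 86
student=Eve: ELSE → 87
student=Hiro: attendance < 61 → -33
student=Mira: ELSE → 96
student=Rosa: attendance < 77 and score <= 77 → 56
student=Tara: attendance < 77 and score <= 77 → 64
student=Vik: attendance < 63 and score >= 84 → 86
student=Wes: attendance < 77 and score <= 77 → 56
student=Xiu: attendance < 77 and score <= 77 → 90
student=Yara: attendance < 77 and score <= 77 → 90
student=Zane: ELSE → 62

105, 86, 87, -33, 96, 56, 64, 86, 56, 90, 90, 62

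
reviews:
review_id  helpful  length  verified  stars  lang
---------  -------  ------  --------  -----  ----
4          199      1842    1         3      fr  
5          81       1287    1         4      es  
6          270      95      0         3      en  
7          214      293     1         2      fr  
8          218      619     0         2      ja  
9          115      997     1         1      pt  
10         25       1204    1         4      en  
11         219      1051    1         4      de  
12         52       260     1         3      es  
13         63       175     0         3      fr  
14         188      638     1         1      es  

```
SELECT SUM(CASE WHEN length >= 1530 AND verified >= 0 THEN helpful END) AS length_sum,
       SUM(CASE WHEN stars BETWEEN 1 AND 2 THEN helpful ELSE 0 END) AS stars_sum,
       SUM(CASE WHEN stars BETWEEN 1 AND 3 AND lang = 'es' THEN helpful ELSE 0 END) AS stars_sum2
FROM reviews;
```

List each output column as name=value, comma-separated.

[length_sum: length >= 1530 AND verified >= 0]
review_id=4: ✓ → 199
review_id=5: ✗
review_id=6: ✗
review_id=7: ✗
review_id=8: ✗
review_id=9: ✗
review_id=10: ✗
review_id=11: ✗
review_id=12: ✗
review_id=13: ✗
review_id=14: ✗
length_sum = 199
—
[stars_sum: stars BETWEEN 1 AND 2]
review_id=4: ✗
review_id=5: ✗
review_id=6: ✗
review_id=7: ✓ → 214
review_id=8: ✓ → 218
review_id=9: ✓ → 115
review_id=10: ✗
review_id=11: ✗
review_id=12: ✗
review_id=13: ✗
review_id=14: ✓ → 188
stars_sum = 214 + 218 + 115 + 188 = 735
—
[stars_sum2: stars BETWEEN 1 AND 3 AND lang = 'es']
review_id=4: ✗
review_id=5: ✗
review_id=6: ✗
review_id=7: ✗
review_id=8: ✗
review_id=9: ✗
review_id=10: ✗
review_id=11: ✗
review_id=12: ✓ → 52
review_id=13: ✗
review_id=14: ✓ → 188
stars_sum2 = 52 + 188 = 240

length_sum=199, stars_sum=735, stars_sum2=240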